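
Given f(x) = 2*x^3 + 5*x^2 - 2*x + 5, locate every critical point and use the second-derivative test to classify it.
f'(x) = 6*x^2 + 10*x - 2

Solve f'(x) = 0:
  Factor: 6*x^2 + 10*x - 2 = 2*(3*x^2 + 5*x - 1); 3*x^2 + 5*x - 1 = 0 has no rational roots; quadratic formula: x = (-5 ± √37)/6.
  ⇒ x = -sqrt(37)/6 - 5/6 ≈ -1.8471, -5/6 + sqrt(37)/6 ≈ 0.1805

f''(x) = 12*x + 10
Second-derivative test at each critical point:
  f''(-1.8471) = -12.1655 < 0 → local maximum
  f''(0.1805) = 12.1655 > 0 → local minimum

Critical points: x = -sqrt(37)/6 - 5/6 ≈ -1.8471 (local maximum); x = -5/6 + sqrt(37)/6 ≈ 0.1805 (local minimum)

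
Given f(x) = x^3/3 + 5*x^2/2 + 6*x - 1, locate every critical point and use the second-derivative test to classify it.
f'(x) = x^2 + 5*x + 6

Solve f'(x) = 0:
  Factor: x^2 + 5*x + 6 = (x + 2)*(x + 3) = 0.
  ⇒ x = -3, -2

f''(x) = 2*x + 5
Second-derivative test at each critical point:
  f''(-3) = -1 < 0 → local maximum
  f''(-2) = 1 > 0 → local minimum

Critical points: x = -3 (local maximum); x = -2 (local minimum)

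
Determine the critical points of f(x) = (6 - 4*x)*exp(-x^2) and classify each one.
f'(x) = 4*(x*(2*x - 3) - 1)*exp(-x^2)

Solve f'(x) = 0:
  f'(x) = (8*x^2 - 12*x - 4)·exp(-x^2) and exp(-x^2) > 0 for every x, so f'(x) = 0 ⇔ 8*x^2 - 12*x - 4 = 0.
  Factor: 8*x^2 - 12*x - 4 = 4*(2*x^2 - 3*x - 1); 2*x^2 - 3*x - 1 = 0 has no rational roots; quadratic formula: x = (3 ± √17)/4.
  ⇒ x = 3/4 - sqrt(17)/4 ≈ -0.2808, 3/4 + sqrt(17)/4 ≈ 1.7808

f''(x) = 4*(2*x^2*(3 - 2*x) + 6*x - 3)*exp(-x^2)
Second-derivative test at each critical point:
  f''(-0.2808) = -15.2422 < 0 → local maximum
  f''(1.7808) = 0.6919 > 0 → local minimum

Critical points: x = 3/4 - sqrt(17)/4 ≈ -0.2808 (local maximum); x = 3/4 + sqrt(17)/4 ≈ 1.7808 (local minimum)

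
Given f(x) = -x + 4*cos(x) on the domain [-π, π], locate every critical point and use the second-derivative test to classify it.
f'(x) = -4*sin(x) - 1

Solve f'(x) = 0 on [-π, π]:
  f'(x) = 0 ⇔ sin(x) = -1/4, i.e. x = arcsin(-1/4) + 2nπ or x = π − arcsin(-1/4) + 2nπ; keep the solutions lying in [-π, π].
  ⇒ x = -pi + asin(1/4) ≈ -2.8889, -asin(1/4) ≈ -0.2527

f''(x) = -4*cos(x)
Second-derivative test at each critical point:
  f''(-2.8889) = 3.8730 > 0 → local minimum
  f''(-0.2527) = -3.8730 < 0 → local maximum

Critical points: x = -pi + asin(1/4) ≈ -2.8889 (local minimum); x = -asin(1/4) ≈ -0.2527 (local maximum)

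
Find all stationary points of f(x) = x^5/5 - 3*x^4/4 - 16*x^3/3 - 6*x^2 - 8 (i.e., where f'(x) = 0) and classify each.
f'(x) = x*(x^3 - 3*x^2 - 16*x - 12)

Solve f'(x) = 0:
  Factor: x^4 - 3*x^3 - 16*x^2 - 12*x = x*(x - 6)*(x + 1)*(x + 2) = 0.
  ⇒ x = -2, -1, 0, 6

f''(x) = 4*x^3 - 9*x^2 - 32*x - 12
Second-derivative test at each critical point:
  f''(-2) = -16 < 0 → local maximum
  f''(-1) = 7 > 0 → local minimum
  f''(0) = -12 < 0 → local maximum
  f''(6) = 336 > 0 → local minimum

Critical points: x = -2 (local maximum); x = -1 (local minimum); x = 0 (local maximum); x = 6 (local minimum)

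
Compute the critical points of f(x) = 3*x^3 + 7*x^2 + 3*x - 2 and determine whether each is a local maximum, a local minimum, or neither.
f'(x) = 9*x^2 + 14*x + 3

Solve f'(x) = 0:
  9*x^2 + 14*x + 3 = 0 has no rational roots; quadratic formula: x = (-14 ± √88)/18.
  ⇒ x = -7/9 - sqrt(22)/9 ≈ -1.2989, -7/9 + sqrt(22)/9 ≈ -0.2566

f''(x) = 18*x + 14
Second-derivative test at each critical point:
  f''(-1.2989) = -9.3808 < 0 → local maximum
  f''(-0.2566) = 9.3808 > 0 → local minimum

Critical points: x = -7/9 - sqrt(22)/9 ≈ -1.2989 (local maximum); x = -7/9 + sqrt(22)/9 ≈ -0.2566 (local minimum)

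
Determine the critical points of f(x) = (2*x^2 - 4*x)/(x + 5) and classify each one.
f'(x) = 2*(x^2 + 10*x - 10)/(x^2 + 10*x + 25)

Solve f'(x) = 0:
  f'(x) = 2*(x^2 + 10*x - 10)/(x + 5)^2; the denominator is positive wherever f is defined, so f'(x) = 0 ⇔ 2*x^2 + 20*x - 20 = 0.
  Factor: 2*x^2 + 20*x - 20 = 2*(x^2 + 10*x - 10); x^2 + 10*x - 10 = 0 has no rational roots; quadratic formula: x = (-10 ± √140)/2.
  ⇒ x = -sqrt(35) - 5 ≈ -10.9161, -5 + sqrt(35) ≈ 0.9161

f''(x) = 140/(x^3 + 15*x^2 + 75*x + 125)
Second-derivative test at each critical point:
  f''(-10.9161) = -0.6761 < 0 → local maximum
  f''(0.9161) = 0.6761 > 0 → local minimum

Critical points: x = -sqrt(35) - 5 ≈ -10.9161 (local maximum); x = -5 + sqrt(35) ≈ 0.9161 (local minimum)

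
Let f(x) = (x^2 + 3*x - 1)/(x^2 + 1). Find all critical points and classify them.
f'(x) = (-3*x^2 + 4*x + 3)/(x^4 + 2*x^2 + 1)

Solve f'(x) = 0:
  f'(x) = -(3*x^2 - 4*x - 3)/(x^2 + 1)^2; the denominator is positive wherever f is defined, so f'(x) = 0 ⇔ -3*x^2 + 4*x + 3 = 0.
  3*x^2 - 4*x - 3 = 0 has no rational roots; quadratic formula: x = (4 ± √52)/6.
  ⇒ x = 2/3 - sqrt(13)/3 ≈ -0.5352, 2/3 + sqrt(13)/3 ≈ 1.8685

f''(x) = 2*(3*x^3 - 6*x^2 - 9*x + 2)/(x^6 + 3*x^4 + 3*x^2 + 1)
Second-derivative test at each critical point:
  f''(-0.5352) = 4.3575 > 0 → local minimum
  f''(1.8685) = -0.3575 < 0 → local maximum

Critical points: x = 2/3 - sqrt(13)/3 ≈ -0.5352 (local minimum); x = 2/3 + sqrt(13)/3 ≈ 1.8685 (local maximum)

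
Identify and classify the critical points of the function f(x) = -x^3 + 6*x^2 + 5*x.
f'(x) = -3*x^2 + 12*x + 5

Solve f'(x) = 0:
  3*x^2 - 12*x - 5 = 0 has no rational roots; quadratic formula: x = (12 ± √204)/6.
  ⇒ x = 2 - sqrt(51)/3 ≈ -0.3805, 2 + sqrt(51)/3 ≈ 4.3805

f''(x) = 12 - 6*x
Second-derivative test at each critical point:
  f''(-0.3805) = 14.2829 > 0 → local minimum
  f''(4.3805) = -14.2829 < 0 → local maximum

Critical points: x = 2 - sqrt(51)/3 ≈ -0.3805 (local minimum); x = 2 + sqrt(51)/3 ≈ 4.3805 (local maximum)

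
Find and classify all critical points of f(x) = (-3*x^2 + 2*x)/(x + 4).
f'(x) = (-3*x^2 - 24*x + 8)/(x^2 + 8*x + 16)

Solve f'(x) = 0:
  f'(x) = -(3*x^2 + 24*x - 8)/(x + 4)^2; the denominator is positive wherever f is defined, so f'(x) = 0 ⇔ -3*x^2 - 24*x + 8 = 0.
  3*x^2 + 24*x - 8 = 0 has no rational roots; quadratic formula: x = (-24 ± √672)/6.
  ⇒ x = -2*sqrt(42)/3 - 4 ≈ -8.3205, -4 + 2*sqrt(42)/3 ≈ 0.3205

f''(x) = -112/(x^3 + 12*x^2 + 48*x + 64)
Second-derivative test at each critical point:
  f''(-8.3205) = 1.3887 > 0 → local minimum
  f''(0.3205) = -1.3887 < 0 → local maximum

Critical points: x = -2*sqrt(42)/3 - 4 ≈ -8.3205 (local minimum); x = -4 + 2*sqrt(42)/3 ≈ 0.3205 (local maximum)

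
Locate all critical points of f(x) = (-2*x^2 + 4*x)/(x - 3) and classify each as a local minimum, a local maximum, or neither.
f'(x) = 2*(-x^2 + 6*x - 6)/(x^2 - 6*x + 9)

Solve f'(x) = 0:
  f'(x) = -2*(x^2 - 6*x + 6)/(x - 3)^2; the denominator is positive wherever f is defined, so f'(x) = 0 ⇔ -2*x^2 + 12*x - 12 = 0.
  Factor: -2*x^2 + 12*x - 12 = -2*(x^2 - 6*x + 6); x^2 - 6*x + 6 = 0 has no rational roots; quadratic formula: x = (6 ± √12)/2.
  ⇒ x = 3 - sqrt(3) ≈ 1.2679, sqrt(3) + 3 ≈ 4.7321

f''(x) = -12/(x^3 - 9*x^2 + 27*x - 27)
Second-derivative test at each critical point:
  f''(1.2679) = 2.3094 > 0 → local minimum
  f''(4.7321) = -2.3094 < 0 → local maximum

Critical points: x = 3 - sqrt(3) ≈ 1.2679 (local minimum); x = sqrt(3) + 3 ≈ 4.7321 (local maximum)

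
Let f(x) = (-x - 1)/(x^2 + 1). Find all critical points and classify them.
f'(x) = (-x^2 + 2*x*(x + 1) - 1)/(x^2 + 1)^2

Solve f'(x) = 0:
  f'(x) = (x^2 + 2*x - 1)/(x^2 + 1)^2; the denominator is positive wherever f is defined, so f'(x) = 0 ⇔ x^2 + 2*x - 1 = 0.
  x^2 + 2*x - 1 = 0 has no rational roots; quadratic formula: x = (-2 ± √8)/2.
  ⇒ x = -sqrt(2) - 1 ≈ -2.4142, -1 + sqrt(2) ≈ 0.4142

f''(x) = 2*(-4*x^2*(x + 1) + (3*x + 1)*(x^2 + 1))/(x^2 + 1)^3
Second-derivative test at each critical point:
  f''(-2.4142) = -0.0607 < 0 → local maximum
  f''(0.4142) = 2.0607 > 0 → local minimum

Critical points: x = -sqrt(2) - 1 ≈ -2.4142 (local maximum); x = -1 + sqrt(2) ≈ 0.4142 (local minimum)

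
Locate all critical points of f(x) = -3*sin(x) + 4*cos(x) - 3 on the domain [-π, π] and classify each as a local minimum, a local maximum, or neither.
f'(x) = -4*sin(x) - 3*cos(x)

Solve f'(x) = 0 on [-π, π]:
  f'(x) = 0 ⇔ -3*cos(x) = 4*sin(x) ⇔ tan(x) = -3/4, i.e. x = arctan(-3/4) + nπ; keep the solutions lying in [-π, π].
  ⇒ x = -atan(3/4) ≈ -0.6435, pi - atan(3/4) ≈ 2.4981

f''(x) = 3*sin(x) - 4*cos(x)
Second-derivative test at each critical point:
  f''(-0.6435) = -5 < 0 → local maximum
  f''(2.4981) = 5 > 0 → local minimum

Critical points: x = -atan(3/4) ≈ -0.6435 (local maximum); x = pi - atan(3/4) ≈ 2.4981 (local minimum)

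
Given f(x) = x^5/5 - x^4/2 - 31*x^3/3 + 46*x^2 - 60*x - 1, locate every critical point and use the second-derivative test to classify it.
f'(x) = x^4 - 2*x^3 - 31*x^2 + 92*x - 60

Solve f'(x) = 0:
  Factor: x^4 - 2*x^3 - 31*x^2 + 92*x - 60 = (x - 5)*(x - 2)*(x - 1)*(x + 6) = 0.
  ⇒ x = -6, 1, 2, 5

f''(x) = 4*x^3 - 6*x^2 - 62*x + 92
Second-derivative test at each critical point:
  f''(-6) = -616 < 0 → local maximum
  f''(1) = 28 > 0 → local minimum
  f''(2) = -24 < 0 → local maximum
  f''(5) = 132 > 0 → local minimum

Critical points: x = -6 (local maximum); x = 1 (local minimum); x = 2 (local maximum); x = 5 (local minimum)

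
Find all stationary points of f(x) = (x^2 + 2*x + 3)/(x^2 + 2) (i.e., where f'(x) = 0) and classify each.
f'(x) = 2*(-x^2 - x + 2)/(x^4 + 4*x^2 + 4)

Solve f'(x) = 0:
  f'(x) = -2*(x - 1)*(x + 2)/(x^2 + 2)^2; the denominator is positive wherever f is defined, so f'(x) = 0 ⇔ -2*x^2 - 2*x + 4 = 0.
  Factor: -2*x^2 - 2*x + 4 = -2*(x - 1)*(x + 2) = 0.
  ⇒ x = -2, 1

f''(x) = 2*(2*x^3 + 3*x^2 - 12*x - 2)/(x^6 + 6*x^4 + 12*x^2 + 8)
Second-derivative test at each critical point:
  f''(-2) = 1/6 > 0 → local minimum
  f''(1) = -2/3 < 0 → local maximum

Critical points: x = -2 (local minimum); x = 1 (local maximum)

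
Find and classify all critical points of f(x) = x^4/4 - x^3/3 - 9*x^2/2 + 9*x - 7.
f'(x) = x^3 - x^2 - 9*x + 9

Solve f'(x) = 0:
  Factor: x^3 - x^2 - 9*x + 9 = (x - 3)*(x - 1)*(x + 3) = 0.
  ⇒ x = -3, 1, 3

f''(x) = 3*x^2 - 2*x - 9
Second-derivative test at each critical point:
  f''(-3) = 24 > 0 → local minimum
  f''(1) = -8 < 0 → local maximum
  f''(3) = 12 > 0 → local minimum

Critical points: x = -3 (local minimum); x = 1 (local maximum); x = 3 (local minimum)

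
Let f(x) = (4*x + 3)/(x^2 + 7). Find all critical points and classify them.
f'(x) = 2*(-2*x^2 - 3*x + 14)/(x^4 + 14*x^2 + 49)

Solve f'(x) = 0:
  f'(x) = -2*(x - 2)*(2*x + 7)/(x^2 + 7)^2; the denominator is positive wherever f is defined, so f'(x) = 0 ⇔ -4*x^2 - 6*x + 28 = 0.
  Factor: -4*x^2 - 6*x + 28 = -2*(x - 2)*(2*x + 7) = 0.
  ⇒ x = -7/2, 2

f''(x) = 2*(4*x^2*(4*x + 3) - 3*(4*x + 1)*(x^2 + 7))/(x^2 + 7)^3
Second-derivative test at each critical point:
  f''(-7/2) = 32/539 > 0 → local minimum
  f''(2) = -2/11 < 0 → local maximum

Critical points: x = -7/2 (local minimum); x = 2 (local maximum)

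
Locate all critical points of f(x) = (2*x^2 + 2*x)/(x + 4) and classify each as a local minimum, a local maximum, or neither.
f'(x) = 2*(x^2 + 8*x + 4)/(x^2 + 8*x + 16)

Solve f'(x) = 0:
  f'(x) = 2*(x^2 + 8*x + 4)/(x + 4)^2; the denominator is positive wherever f is defined, so f'(x) = 0 ⇔ 2*x^2 + 16*x + 8 = 0.
  Factor: 2*x^2 + 16*x + 8 = 2*(x^2 + 8*x + 4); x^2 + 8*x + 4 = 0 has no rational roots; quadratic formula: x = (-8 ± √48)/2.
  ⇒ x = -4 - 2*sqrt(3) ≈ -7.4641, -4 + 2*sqrt(3) ≈ -0.5359

f''(x) = 48/(x^3 + 12*x^2 + 48*x + 64)
Second-derivative test at each critical point:
  f''(-7.4641) = -1.1547 < 0 → local maximum
  f''(-0.5359) = 1.1547 > 0 → local minimum

Critical points: x = -4 - 2*sqrt(3) ≈ -7.4641 (local maximum); x = -4 + 2*sqrt(3) ≈ -0.5359 (local minimum)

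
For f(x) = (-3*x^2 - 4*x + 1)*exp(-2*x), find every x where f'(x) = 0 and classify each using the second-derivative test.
f'(x) = 2*(3*x^2 + x - 3)*exp(-2*x)

Solve f'(x) = 0:
  f'(x) = (6*x^2 + 2*x - 6)·exp(-2*x) and exp(-2*x) > 0 for every x, so f'(x) = 0 ⇔ 6*x^2 + 2*x - 6 = 0.
  Factor: 6*x^2 + 2*x - 6 = 2*(3*x^2 + x - 3); 3*x^2 + x - 3 = 0 has no rational roots; quadratic formula: x = (-1 ± √37)/6.
  ⇒ x = -sqrt(37)/6 - 1/6 ≈ -1.1805, -1/6 + sqrt(37)/6 ≈ 0.8471

f''(x) = 2*(-6*x^2 + 4*x + 7)*exp(-2*x)
Second-derivative test at each critical point:
  f''(-1.1805) = -128.9632 < 0 → local maximum
  f''(0.8471) = 2.2352 > 0 → local minimum

Critical points: x = -sqrt(37)/6 - 1/6 ≈ -1.1805 (local maximum); x = -1/6 + sqrt(37)/6 ≈ 0.8471 (local minimum)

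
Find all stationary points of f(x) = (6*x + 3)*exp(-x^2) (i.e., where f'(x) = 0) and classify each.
f'(x) = 6*(-x*(2*x + 1) + 1)*exp(-x^2)

Solve f'(x) = 0:
  f'(x) = (-12*x^2 - 6*x + 6)·exp(-x^2) and exp(-x^2) > 0 for every x, so f'(x) = 0 ⇔ -12*x^2 - 6*x + 6 = 0.
  Factor: -12*x^2 - 6*x + 6 = -6*(x + 1)*(2*x - 1) = 0.
  ⇒ x = -1, 1/2

f''(x) = 6*(2*x^2*(2*x + 1) - 6*x - 1)*exp(-x^2)
Second-derivative test at each critical point:
  f''(-1) = 6.6218 > 0 → local minimum
  f''(1/2) = -14.0184 < 0 → local maximum

Critical points: x = -1 (local minimum); x = 1/2 (local maximum)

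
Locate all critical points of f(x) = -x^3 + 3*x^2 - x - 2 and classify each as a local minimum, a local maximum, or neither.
f'(x) = -3*x^2 + 6*x - 1

Solve f'(x) = 0:
  3*x^2 - 6*x + 1 = 0 has no rational roots; quadratic formula: x = (6 ± √24)/6.
  ⇒ x = 1 - sqrt(6)/3 ≈ 0.1835, sqrt(6)/3 + 1 ≈ 1.8165

f''(x) = 6 - 6*x
Second-derivative test at each critical point:
  f''(0.1835) = 4.8990 > 0 → local minimum
  f''(1.8165) = -4.8990 < 0 → local maximum

Critical points: x = 1 - sqrt(6)/3 ≈ 0.1835 (local minimum); x = sqrt(6)/3 + 1 ≈ 1.8165 (local maximum)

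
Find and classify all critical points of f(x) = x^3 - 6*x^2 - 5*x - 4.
f'(x) = 3*x^2 - 12*x - 5

Solve f'(x) = 0:
  3*x^2 - 12*x - 5 = 0 has no rational roots; quadratic formula: x = (12 ± √204)/6.
  ⇒ x = 2 - sqrt(51)/3 ≈ -0.3805, 2 + sqrt(51)/3 ≈ 4.3805

f''(x) = 6*x - 12
Second-derivative test at each critical point:
  f''(-0.3805) = -14.2829 < 0 → local maximum
  f''(4.3805) = 14.2829 > 0 → local minimum

Critical points: x = 2 - sqrt(51)/3 ≈ -0.3805 (local maximum); x = 2 + sqrt(51)/3 ≈ 4.3805 (local minimum)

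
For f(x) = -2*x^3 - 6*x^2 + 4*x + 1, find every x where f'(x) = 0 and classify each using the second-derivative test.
f'(x) = -6*x^2 - 12*x + 4

Solve f'(x) = 0:
  Factor: -6*x^2 - 12*x + 4 = -2*(3*x^2 + 6*x - 2); 3*x^2 + 6*x - 2 = 0 has no rational roots; quadratic formula: x = (-6 ± √60)/6.
  ⇒ x = -sqrt(15)/3 - 1 ≈ -2.2910, -1 + sqrt(15)/3 ≈ 0.2910

f''(x) = -12*x - 12
Second-derivative test at each critical point:
  f''(-2.2910) = 15.4919 > 0 → local minimum
  f''(0.2910) = -15.4919 < 0 → local maximum

Critical points: x = -sqrt(15)/3 - 1 ≈ -2.2910 (local minimum); x = -1 + sqrt(15)/3 ≈ 0.2910 (local maximum)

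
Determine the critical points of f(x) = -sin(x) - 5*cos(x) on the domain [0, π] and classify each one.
f'(x) = 5*sin(x) - cos(x)

Solve f'(x) = 0 on [0, π]:
  f'(x) = 0 ⇔ -cos(x) = -5*sin(x) ⇔ tan(x) = 1/5, i.e. x = arctan(1/5) + nπ; keep the solutions lying in [0, π].
  ⇒ x = atan(1/5) ≈ 0.1974

f''(x) = sin(x) + 5*cos(x)
Second-derivative test at each critical point:
  f''(0.1974) = 5.0990 > 0 → local minimum

Critical points: x = atan(1/5) ≈ 0.1974 (local minimum)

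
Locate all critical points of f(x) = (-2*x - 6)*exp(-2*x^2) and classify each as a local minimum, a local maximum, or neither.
f'(x) = 2*(4*x*(x + 3) - 1)*exp(-2*x^2)

Solve f'(x) = 0:
  f'(x) = (8*x^2 + 24*x - 2)·exp(-2*x^2) and exp(-2*x^2) > 0 for every x, so f'(x) = 0 ⇔ 8*x^2 + 24*x - 2 = 0.
  Factor: 8*x^2 + 24*x - 2 = 2*(4*x^2 + 12*x - 1); 4*x^2 + 12*x - 1 = 0 has no rational roots; quadratic formula: x = (-12 ± √160)/8.
  ⇒ x = -sqrt(10)/2 - 3/2 ≈ -3.0811, -3/2 + sqrt(10)/2 ≈ 0.0811

f''(x) = 8*(-4*x^2*(x + 3) + 3*x + 3)*exp(-2*x^2)
Second-derivative test at each critical point:
  f''(-3.0811) = -1.436e-07 < 0 → local maximum
  f''(0.0811) = 24.9673 > 0 → local minimum

Critical points: x = -sqrt(10)/2 - 3/2 ≈ -3.0811 (local maximum); x = -3/2 + sqrt(10)/2 ≈ 0.0811 (local minimum)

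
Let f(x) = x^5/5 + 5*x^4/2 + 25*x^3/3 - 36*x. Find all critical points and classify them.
f'(x) = x^4 + 10*x^3 + 25*x^2 - 36

Solve f'(x) = 0:
  Factor: x^4 + 10*x^3 + 25*x^2 - 36 = (x - 1)*(x + 2)*(x + 3)*(x + 6) = 0.
  ⇒ x = -6, -3, -2, 1

f''(x) = 2*x*(2*x^2 + 15*x + 25)
Second-derivative test at each critical point:
  f''(-6) = -84 < 0 → local maximum
  f''(-3) = 12 > 0 → local minimum
  f''(-2) = -12 < 0 → local maximum
  f''(1) = 84 > 0 → local minimum

Critical points: x = -6 (local maximum); x = -3 (local minimum); x = -2 (local maximum); x = 1 (local minimum)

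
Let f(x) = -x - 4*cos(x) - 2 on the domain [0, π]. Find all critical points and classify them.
f'(x) = 4*sin(x) - 1

Solve f'(x) = 0 on [0, π]:
  f'(x) = 0 ⇔ sin(x) = 1/4, i.e. x = arcsin(1/4) + 2nπ or x = π − arcsin(1/4) + 2nπ; keep the solutions lying in [0, π].
  ⇒ x = asin(1/4) ≈ 0.2527, pi - asin(1/4) ≈ 2.8889

f''(x) = 4*cos(x)
Second-derivative test at each critical point:
  f''(0.2527) = 3.8730 > 0 → local minimum
  f''(2.8889) = -3.8730 < 0 → local maximum

Critical points: x = asin(1/4) ≈ 0.2527 (local minimum); x = pi - asin(1/4) ≈ 2.8889 (local maximum)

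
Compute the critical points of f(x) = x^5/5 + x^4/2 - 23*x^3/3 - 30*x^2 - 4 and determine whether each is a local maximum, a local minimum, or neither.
f'(x) = x*(x^3 + 2*x^2 - 23*x - 60)

Solve f'(x) = 0:
  Factor: x^4 + 2*x^3 - 23*x^2 - 60*x = x*(x - 5)*(x + 3)*(x + 4) = 0.
  ⇒ x = -4, -3, 0, 5

f''(x) = 4*x^3 + 6*x^2 - 46*x - 60
Second-derivative test at each critical point:
  f''(-4) = -36 < 0 → local maximum
  f''(-3) = 24 > 0 → local minimum
  f''(0) = -60 < 0 → local maximum
  f''(5) = 360 > 0 → local minimum

Critical points: x = -4 (local maximum); x = -3 (local minimum); x = 0 (local maximum); x = 5 (local minimum)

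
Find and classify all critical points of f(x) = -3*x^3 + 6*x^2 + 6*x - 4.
f'(x) = -9*x^2 + 12*x + 6

Solve f'(x) = 0:
  Factor: -9*x^2 + 12*x + 6 = -3*(3*x^2 - 4*x - 2); 3*x^2 - 4*x - 2 = 0 has no rational roots; quadratic formula: x = (4 ± √40)/6.
  ⇒ x = 2/3 - sqrt(10)/3 ≈ -0.3874, 2/3 + sqrt(10)/3 ≈ 1.7208

f''(x) = 12 - 18*x
Second-derivative test at each critical point:
  f''(-0.3874) = 18.9737 > 0 → local minimum
  f''(1.7208) = -18.9737 < 0 → local maximum

Critical points: x = 2/3 - sqrt(10)/3 ≈ -0.3874 (local minimum); x = 2/3 + sqrt(10)/3 ≈ 1.7208 (local maximum)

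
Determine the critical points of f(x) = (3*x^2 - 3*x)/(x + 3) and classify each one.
f'(x) = 3*(x^2 + 6*x - 3)/(x^2 + 6*x + 9)

Solve f'(x) = 0:
  f'(x) = 3*(x^2 + 6*x - 3)/(x + 3)^2; the denominator is positive wherever f is defined, so f'(x) = 0 ⇔ 3*x^2 + 18*x - 9 = 0.
  Factor: 3*x^2 + 18*x - 9 = 3*(x^2 + 6*x - 3); x^2 + 6*x - 3 = 0 has no rational roots; quadratic formula: x = (-6 ± √48)/2.
  ⇒ x = -2*sqrt(3) - 3 ≈ -6.4641, -3 + 2*sqrt(3) ≈ 0.4641

f''(x) = 72/(x^3 + 9*x^2 + 27*x + 27)
Second-derivative test at each critical point:
  f''(-6.4641) = -1.7321 < 0 → local maximum
  f''(0.4641) = 1.7321 > 0 → local minimum

Critical points: x = -2*sqrt(3) - 3 ≈ -6.4641 (local maximum); x = -3 + 2*sqrt(3) ≈ 0.4641 (local minimum)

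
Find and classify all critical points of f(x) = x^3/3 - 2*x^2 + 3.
f'(x) = x*(x - 4)

Solve f'(x) = 0:
  Factor: x^2 - 4*x = x*(x - 4) = 0.
  ⇒ x = 0, 4

f''(x) = 2*x - 4
Second-derivative test at each critical point:
  f''(0) = -4 < 0 → local maximum
  f''(4) = 4 > 0 → local minimum

Critical points: x = 0 (local maximum); x = 4 (local minimum)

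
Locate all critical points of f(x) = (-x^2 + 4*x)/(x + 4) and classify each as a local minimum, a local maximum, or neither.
f'(x) = (-x^2 - 8*x + 16)/(x^2 + 8*x + 16)

Solve f'(x) = 0:
  f'(x) = -(x^2 + 8*x - 16)/(x + 4)^2; the denominator is positive wherever f is defined, so f'(x) = 0 ⇔ -x^2 - 8*x + 16 = 0.
  x^2 + 8*x - 16 = 0 has no rational roots; quadratic formula: x = (-8 ± √128)/2.
  ⇒ x = -4*sqrt(2) - 4 ≈ -9.6569, -4 + 4*sqrt(2) ≈ 1.6569

f''(x) = -64/(x^3 + 12*x^2 + 48*x + 64)
Second-derivative test at each critical point:
  f''(-9.6569) = 0.3536 > 0 → local minimum
  f''(1.6569) = -0.3536 < 0 → local maximum

Critical points: x = -4*sqrt(2) - 4 ≈ -9.6569 (local minimum); x = -4 + 4*sqrt(2) ≈ 1.6569 (local maximum)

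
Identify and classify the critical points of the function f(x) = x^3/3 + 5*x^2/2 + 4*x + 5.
f'(x) = x^2 + 5*x + 4

Solve f'(x) = 0:
  Factor: x^2 + 5*x + 4 = (x + 1)*(x + 4) = 0.
  ⇒ x = -4, -1

f''(x) = 2*x + 5
Second-derivative test at each critical point:
  f''(-4) = -3 < 0 → local maximum
  f''(-1) = 3 > 0 → local minimum

Critical points: x = -4 (local maximum); x = -1 (local minimum)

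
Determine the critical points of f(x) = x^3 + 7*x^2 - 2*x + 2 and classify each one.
f'(x) = 3*x^2 + 14*x - 2

Solve f'(x) = 0:
  3*x^2 + 14*x - 2 = 0 has no rational roots; quadratic formula: x = (-14 ± √220)/6.
  ⇒ x = -sqrt(55)/3 - 7/3 ≈ -4.8054, -7/3 + sqrt(55)/3 ≈ 0.1387

f''(x) = 6*x + 14
Second-derivative test at each critical point:
  f''(-4.8054) = -14.8324 < 0 → local maximum
  f''(0.1387) = 14.8324 > 0 → local minimum

Critical points: x = -sqrt(55)/3 - 7/3 ≈ -4.8054 (local maximum); x = -7/3 + sqrt(55)/3 ≈ 0.1387 (local minimum)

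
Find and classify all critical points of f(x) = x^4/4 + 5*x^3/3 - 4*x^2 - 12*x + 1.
f'(x) = x^3 + 5*x^2 - 8*x - 12

Solve f'(x) = 0:
  Factor: x^3 + 5*x^2 - 8*x - 12 = (x - 2)*(x + 1)*(x + 6) = 0.
  ⇒ x = -6, -1, 2

f''(x) = 3*x^2 + 10*x - 8
Second-derivative test at each critical point:
  f''(-6) = 40 > 0 → local minimum
  f''(-1) = -15 < 0 → local maximum
  f''(2) = 24 > 0 → local minimum

Critical points: x = -6 (local minimum); x = -1 (local maximum); x = 2 (local minimum)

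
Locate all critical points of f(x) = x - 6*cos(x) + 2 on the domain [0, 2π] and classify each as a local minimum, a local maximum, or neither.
f'(x) = 6*sin(x) + 1

Solve f'(x) = 0 on [0, 2π]:
  f'(x) = 0 ⇔ sin(x) = -1/6, i.e. x = arcsin(-1/6) + 2nπ or x = π − arcsin(-1/6) + 2nπ; keep the solutions lying in [0, 2π].
  ⇒ x = asin(1/6) + pi ≈ 3.3090, -asin(1/6) + 2*pi ≈ 6.1157

f''(x) = 6*cos(x)
Second-derivative test at each critical point:
  f''(3.3090) = -5.9161 < 0 → local maximum
  f''(6.1157) = 5.9161 > 0 → local minimum

Critical points: x = asin(1/6) + pi ≈ 3.3090 (local maximum); x = -asin(1/6) + 2*pi ≈ 6.1157 (local minimum)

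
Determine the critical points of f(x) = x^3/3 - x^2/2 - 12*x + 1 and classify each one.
f'(x) = x^2 - x - 12

Solve f'(x) = 0:
  Factor: x^2 - x - 12 = (x - 4)*(x + 3) = 0.
  ⇒ x = -3, 4

f''(x) = 2*x - 1
Second-derivative test at each critical point:
  f''(-3) = -7 < 0 → local maximum
  f''(4) = 7 > 0 → local minimum

Critical points: x = -3 (local maximum); x = 4 (local minimum)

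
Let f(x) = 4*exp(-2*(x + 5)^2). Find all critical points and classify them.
f'(x) = 16*(-x - 5)*exp(-2*(x + 5)^2)

Solve f'(x) = 0:
  f'(x) = (-16*x - 80)·exp(-2*(x + 5)^2) and exp(-2*(x + 5)^2) > 0 for every x, so f'(x) = 0 ⇔ -16*x - 80 = 0.
  Factor: -16*x - 80 = -16*(x + 5) = 0.
  ⇒ x = -5

f''(x) = 16*(4*(x + 5)^2 - 1)*exp(-2*(x + 5)^2)
Second-derivative test at each critical point:
  f''(-5) = -16 < 0 → local maximum

Critical points: x = -5 (local maximum)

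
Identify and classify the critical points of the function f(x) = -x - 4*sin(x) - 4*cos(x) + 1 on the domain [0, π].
f'(x) = -4*sqrt(2)*cos(x + pi/4) - 1

Solve f'(x) = 0 on [0, π]:
  f'(x) = 0 ⇔ 4*sin(x) - 4*cos(x) = 1. Write the left side as R·cos(x + φ) with R = √((-4)² + (-4)²) = 4*sqrt(2), cos φ = -sqrt(2)/2, sin φ = -sqrt(2)/2; then cos(x + φ) = sqrt(2)/8. Solve for x and keep the solutions lying in [0, π].
  ⇒ x = atan((1 + sqrt(31))/(-1 + sqrt(31))) ≈ 0.9631

f''(x) = 4*sqrt(2)*sin(x + pi/4)
Second-derivative test at each critical point:
  f''(0.9631) = 5.5678 > 0 → local minimum

Critical points: x = atan((1 + sqrt(31))/(-1 + sqrt(31))) ≈ 0.9631 (local minimum)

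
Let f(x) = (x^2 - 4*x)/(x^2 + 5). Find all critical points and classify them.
f'(x) = 2*(2*x^2 + 5*x - 10)/(x^4 + 10*x^2 + 25)

Solve f'(x) = 0:
  f'(x) = 2*(2*x^2 + 5*x - 10)/(x^2 + 5)^2; the denominator is positive wherever f is defined, so f'(x) = 0 ⇔ 4*x^2 + 10*x - 20 = 0.
  Factor: 4*x^2 + 10*x - 20 = 2*(2*x^2 + 5*x - 10); 2*x^2 + 5*x - 10 = 0 has no rational roots; quadratic formula: x = (-5 ± √105)/4.
  ⇒ x = -sqrt(105)/4 - 5/4 ≈ -3.8117, -5/4 + sqrt(105)/4 ≈ 1.3117

f''(x) = 2*(-4*x^3 - 15*x^2 + 60*x + 25)/(x^6 + 15*x^4 + 75*x^2 + 125)
Second-derivative test at each critical point:
  f''(-3.8117) = -0.0537 < 0 → local maximum
  f''(1.3117) = 0.4537 > 0 → local minimum

Critical points: x = -sqrt(105)/4 - 5/4 ≈ -3.8117 (local maximum); x = -5/4 + sqrt(105)/4 ≈ 1.3117 (local minimum)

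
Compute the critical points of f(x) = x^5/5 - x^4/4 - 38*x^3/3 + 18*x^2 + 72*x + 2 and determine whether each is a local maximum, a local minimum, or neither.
f'(x) = x^4 - x^3 - 38*x^2 + 36*x + 72

Solve f'(x) = 0:
  Factor: x^4 - x^3 - 38*x^2 + 36*x + 72 = (x - 6)*(x - 2)*(x + 1)*(x + 6) = 0.
  ⇒ x = -6, -1, 2, 6

f''(x) = 4*x^3 - 3*x^2 - 76*x + 36
Second-derivative test at each critical point:
  f''(-6) = -480 < 0 → local maximum
  f''(-1) = 105 > 0 → local minimum
  f''(2) = -96 < 0 → local maximum
  f''(6) = 336 > 0 → local minimum

Critical points: x = -6 (local maximum); x = -1 (local minimum); x = 2 (local maximum); x = 6 (local minimum)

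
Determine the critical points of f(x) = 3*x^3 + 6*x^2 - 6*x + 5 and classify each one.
f'(x) = 9*x^2 + 12*x - 6

Solve f'(x) = 0:
  Factor: 9*x^2 + 12*x - 6 = 3*(3*x^2 + 4*x - 2); 3*x^2 + 4*x - 2 = 0 has no rational roots; quadratic formula: x = (-4 ± √40)/6.
  ⇒ x = -sqrt(10)/3 - 2/3 ≈ -1.7208, -2/3 + sqrt(10)/3 ≈ 0.3874

f''(x) = 18*x + 12
Second-derivative test at each critical point:
  f''(-1.7208) = -18.9737 < 0 → local maximum
  f''(0.3874) = 18.9737 > 0 → local minimum

Critical points: x = -sqrt(10)/3 - 2/3 ≈ -1.7208 (local maximum); x = -2/3 + sqrt(10)/3 ≈ 0.3874 (local minimum)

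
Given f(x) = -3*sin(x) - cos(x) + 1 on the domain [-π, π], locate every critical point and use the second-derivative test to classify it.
f'(x) = sin(x) - 3*cos(x)

Solve f'(x) = 0 on [-π, π]:
  f'(x) = 0 ⇔ -3*cos(x) = -sin(x) ⇔ tan(x) = 3, i.e. x = arctan(3) + nπ; keep the solutions lying in [-π, π].
  ⇒ x = -pi + atan(3) ≈ -1.8925, atan(3) ≈ 1.2490

f''(x) = 3*sin(x) + cos(x)
Second-derivative test at each critical point:
  f''(-1.8925) = -3.1623 < 0 → local maximum
  f''(1.2490) = 3.1623 > 0 → local minimum

Critical points: x = -pi + atan(3) ≈ -1.8925 (local maximum); x = atan(3) ≈ 1.2490 (local minimum)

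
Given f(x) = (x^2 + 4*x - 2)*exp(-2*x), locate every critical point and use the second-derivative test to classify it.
f'(x) = 2*(-x^2 - 3*x + 4)*exp(-2*x)

Solve f'(x) = 0:
  f'(x) = (-2*x^2 - 6*x + 8)·exp(-2*x) and exp(-2*x) > 0 for every x, so f'(x) = 0 ⇔ -2*x^2 - 6*x + 8 = 0.
  Factor: -2*x^2 - 6*x + 8 = -2*(x - 1)*(x + 4) = 0.
  ⇒ x = -4, 1

f''(x) = 2*(2*x^2 + 4*x - 11)*exp(-2*x)
Second-derivative test at each critical point:
  f''(-4) = 29809.5799 > 0 → local minimum
  f''(1) = -1.3534 < 0 → local maximum

Critical points: x = -4 (local minimum); x = 1 (local maximum)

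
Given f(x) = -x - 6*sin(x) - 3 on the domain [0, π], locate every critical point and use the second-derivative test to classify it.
f'(x) = -6*cos(x) - 1

Solve f'(x) = 0 on [0, π]:
  f'(x) = 0 ⇔ cos(x) = -1/6, i.e. x = ±arccos(-1/6) + 2nπ; keep the solutions lying in [0, π].
  ⇒ x = acos(-1/6) ≈ 1.7382

f''(x) = 6*sin(x)
Second-derivative test at each critical point:
  f''(1.7382) = 5.9161 > 0 → local minimum

Critical points: x = acos(-1/6) ≈ 1.7382 (local minimum)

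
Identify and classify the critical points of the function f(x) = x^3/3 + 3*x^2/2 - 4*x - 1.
f'(x) = x^2 + 3*x - 4

Solve f'(x) = 0:
  Factor: x^2 + 3*x - 4 = (x - 1)*(x + 4) = 0.
  ⇒ x = -4, 1

f''(x) = 2*x + 3
Second-derivative test at each critical point:
  f''(-4) = -5 < 0 → local maximum
  f''(1) = 5 > 0 → local minimum

Critical points: x = -4 (local maximum); x = 1 (local minimum)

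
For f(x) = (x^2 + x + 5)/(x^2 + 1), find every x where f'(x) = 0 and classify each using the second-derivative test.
f'(x) = (-x^2 - 8*x + 1)/(x^4 + 2*x^2 + 1)

Solve f'(x) = 0:
  f'(x) = -(x^2 + 8*x - 1)/(x^2 + 1)^2; the denominator is positive wherever f is defined, so f'(x) = 0 ⇔ -x^2 - 8*x + 1 = 0.
  x^2 + 8*x - 1 = 0 has no rational roots; quadratic formula: x = (-8 ± √68)/2.
  ⇒ x = -sqrt(17) - 4 ≈ -8.1231, -4 + sqrt(17) ≈ 0.1231

f''(x) = 2*(x^3 + 12*x^2 - 3*x - 4)/(x^6 + 3*x^4 + 3*x^2 + 1)
Second-derivative test at each critical point:
  f''(-8.1231) = 0.0018 > 0 → local minimum
  f''(0.1231) = -8.0018 < 0 → local maximum

Critical points: x = -sqrt(17) - 4 ≈ -8.1231 (local minimum); x = -4 + sqrt(17) ≈ 0.1231 (local maximum)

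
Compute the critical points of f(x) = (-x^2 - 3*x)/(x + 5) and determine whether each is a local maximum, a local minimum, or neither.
f'(x) = (-x^2 - 10*x - 15)/(x^2 + 10*x + 25)

Solve f'(x) = 0:
  f'(x) = -(x^2 + 10*x + 15)/(x + 5)^2; the denominator is positive wherever f is defined, so f'(x) = 0 ⇔ -x^2 - 10*x - 15 = 0.
  x^2 + 10*x + 15 = 0 has no rational roots; quadratic formula: x = (-10 ± √40)/2.
  ⇒ x = -5 - sqrt(10) ≈ -8.1623, -5 + sqrt(10) ≈ -1.8377

f''(x) = -20/(x^3 + 15*x^2 + 75*x + 125)
Second-derivative test at each critical point:
  f''(-8.1623) = 0.6325 > 0 → local minimum
  f''(-1.8377) = -0.6325 < 0 → local maximum

Critical points: x = -5 - sqrt(10) ≈ -8.1623 (local minimum); x = -5 + sqrt(10) ≈ -1.8377 (local maximum)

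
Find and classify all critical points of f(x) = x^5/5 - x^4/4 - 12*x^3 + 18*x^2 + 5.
f'(x) = x*(x^3 - x^2 - 36*x + 36)

Solve f'(x) = 0:
  Factor: x^4 - x^3 - 36*x^2 + 36*x = x*(x - 6)*(x - 1)*(x + 6) = 0.
  ⇒ x = -6, 0, 1, 6

f''(x) = 4*x^3 - 3*x^2 - 72*x + 36
Second-derivative test at each critical point:
  f''(-6) = -504 < 0 → local maximum
  f''(0) = 36 > 0 → local minimum
  f''(1) = -35 < 0 → local maximum
  f''(6) = 360 > 0 → local minimum

Critical points: x = -6 (local maximum); x = 0 (local minimum); x = 1 (local maximum); x = 6 (local minimum)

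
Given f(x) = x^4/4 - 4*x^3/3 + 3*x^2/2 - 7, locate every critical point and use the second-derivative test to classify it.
f'(x) = x*(x^2 - 4*x + 3)

Solve f'(x) = 0:
  Factor: x^3 - 4*x^2 + 3*x = x*(x - 3)*(x - 1) = 0.
  ⇒ x = 0, 1, 3

f''(x) = 3*x^2 - 8*x + 3
Second-derivative test at each critical point:
  f''(0) = 3 > 0 → local minimum
  f''(1) = -2 < 0 → local maximum
  f''(3) = 6 > 0 → local minimum

Critical points: x = 0 (local minimum); x = 1 (local maximum); x = 3 (local minimum)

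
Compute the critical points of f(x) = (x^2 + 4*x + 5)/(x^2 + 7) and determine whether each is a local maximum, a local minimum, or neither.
f'(x) = 4*(-x^2 + x + 7)/(x^4 + 14*x^2 + 49)

Solve f'(x) = 0:
  f'(x) = -4*(x^2 - x - 7)/(x^2 + 7)^2; the denominator is positive wherever f is defined, so f'(x) = 0 ⇔ -4*x^2 + 4*x + 28 = 0.
  Factor: -4*x^2 + 4*x + 28 = -4*(x^2 - x - 7); x^2 - x - 7 = 0 has no rational roots; quadratic formula: x = (1 ± √29)/2.
  ⇒ x = 1/2 - sqrt(29)/2 ≈ -2.1926, 1/2 + sqrt(29)/2 ≈ 3.1926

f''(x) = 4*(2*x^3 - 3*x^2 - 42*x + 7)/(x^6 + 21*x^4 + 147*x^2 + 343)
Second-derivative test at each critical point:
  f''(-2.1926) = 0.1545 > 0 → local minimum
  f''(3.1926) = -0.0729 < 0 → local maximum

Critical points: x = 1/2 - sqrt(29)/2 ≈ -2.1926 (local minimum); x = 1/2 + sqrt(29)/2 ≈ 3.1926 (local maximum)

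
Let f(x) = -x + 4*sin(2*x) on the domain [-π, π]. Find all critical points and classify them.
f'(x) = 8*cos(2*x) - 1

Solve f'(x) = 0 on [-π, π]:
  f'(x) = 0 ⇔ cos(2*x) = 1/8, i.e. 2*x = ±arccos(1/8) + 2nπ; keep the solutions lying in [-π, π].
  ⇒ x = -pi + acos(1/8)/2 ≈ -2.4189, -acos(1/8)/2 ≈ -0.7227, acos(1/8)/2 ≈ 0.7227, pi - acos(1/8)/2 ≈ 2.4189

f''(x) = -16*sin(2*x)
Second-derivative test at each critical point:
  f''(-2.4189) = -15.8745 < 0 → local maximum
  f''(-0.7227) = 15.8745 > 0 → local minimum
  f''(0.7227) = -15.8745 < 0 → local maximum
  f''(2.4189) = 15.8745 > 0 → local minimum

Critical points: x = -pi + acos(1/8)/2 ≈ -2.4189 (local maximum); x = -acos(1/8)/2 ≈ -0.7227 (local minimum); x = acos(1/8)/2 ≈ 0.7227 (local maximum); x = pi - acos(1/8)/2 ≈ 2.4189 (local minimum)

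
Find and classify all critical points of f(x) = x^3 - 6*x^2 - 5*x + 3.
f'(x) = 3*x^2 - 12*x - 5

Solve f'(x) = 0:
  3*x^2 - 12*x - 5 = 0 has no rational roots; quadratic formula: x = (12 ± √204)/6.
  ⇒ x = 2 - sqrt(51)/3 ≈ -0.3805, 2 + sqrt(51)/3 ≈ 4.3805

f''(x) = 6*x - 12
Second-derivative test at each critical point:
  f''(-0.3805) = -14.2829 < 0 → local maximum
  f''(4.3805) = 14.2829 > 0 → local minimum

Critical points: x = 2 - sqrt(51)/3 ≈ -0.3805 (local maximum); x = 2 + sqrt(51)/3 ≈ 4.3805 (local minimum)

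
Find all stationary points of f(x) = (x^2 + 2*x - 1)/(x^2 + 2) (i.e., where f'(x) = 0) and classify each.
f'(x) = 2*(-x^2 + 3*x + 2)/(x^4 + 4*x^2 + 4)

Solve f'(x) = 0:
  f'(x) = -2*(x^2 - 3*x - 2)/(x^2 + 2)^2; the denominator is positive wherever f is defined, so f'(x) = 0 ⇔ -2*x^2 + 6*x + 4 = 0.
  Factor: -2*x^2 + 6*x + 4 = -2*(x^2 - 3*x - 2); x^2 - 3*x - 2 = 0 has no rational roots; quadratic formula: x = (3 ± √17)/2.
  ⇒ x = 3/2 - sqrt(17)/2 ≈ -0.5616, 3/2 + sqrt(17)/2 ≈ 3.5616

f''(x) = 2*(2*x^3 - 9*x^2 - 12*x + 6)/(x^6 + 6*x^4 + 12*x^2 + 8)
Second-derivative test at each critical point:
  f''(-0.5616) = 1.5382 > 0 → local minimum
  f''(3.5616) = -0.0382 < 0 → local maximum

Critical points: x = 3/2 - sqrt(17)/2 ≈ -0.5616 (local minimum); x = 3/2 + sqrt(17)/2 ≈ 3.5616 (local maximum)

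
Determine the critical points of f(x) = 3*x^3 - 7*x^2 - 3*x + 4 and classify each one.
f'(x) = 9*x^2 - 14*x - 3

Solve f'(x) = 0:
  9*x^2 - 14*x - 3 = 0 has no rational roots; quadratic formula: x = (14 ± √304)/18.
  ⇒ x = 7/9 - 2*sqrt(19)/9 ≈ -0.1909, 7/9 + 2*sqrt(19)/9 ≈ 1.7464

f''(x) = 18*x - 14
Second-derivative test at each critical point:
  f''(-0.1909) = -17.4356 < 0 → local maximum
  f''(1.7464) = 17.4356 > 0 → local minimum

Critical points: x = 7/9 - 2*sqrt(19)/9 ≈ -0.1909 (local maximum); x = 7/9 + 2*sqrt(19)/9 ≈ 1.7464 (local minimum)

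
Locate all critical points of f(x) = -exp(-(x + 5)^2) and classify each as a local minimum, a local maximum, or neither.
f'(x) = 2*(x + 5)*exp(-(x + 5)^2)

Solve f'(x) = 0:
  f'(x) = (2*x + 10)·exp(-(x + 5)^2) and exp(-(x + 5)^2) > 0 for every x, so f'(x) = 0 ⇔ 2*x + 10 = 0.
  Factor: 2*x + 10 = 2*(x + 5) = 0.
  ⇒ x = -5

f''(x) = 2*(1 - 2*(x + 5)^2)*exp(-(x + 5)^2)
Second-derivative test at each critical point:
  f''(-5) = 2 > 0 → local minimum

Critical points: x = -5 (local minimum)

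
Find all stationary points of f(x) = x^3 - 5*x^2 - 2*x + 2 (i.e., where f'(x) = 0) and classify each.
f'(x) = 3*x^2 - 10*x - 2

Solve f'(x) = 0:
  3*x^2 - 10*x - 2 = 0 has no rational roots; quadratic formula: x = (10 ± √124)/6.
  ⇒ x = 5/3 - sqrt(31)/3 ≈ -0.1893, 5/3 + sqrt(31)/3 ≈ 3.5226

f''(x) = 6*x - 10
Second-derivative test at each critical point:
  f''(-0.1893) = -11.1355 < 0 → local maximum
  f''(3.5226) = 11.1355 > 0 → local minimum

Critical points: x = 5/3 - sqrt(31)/3 ≈ -0.1893 (local maximum); x = 5/3 + sqrt(31)/3 ≈ 3.5226 (local minimum)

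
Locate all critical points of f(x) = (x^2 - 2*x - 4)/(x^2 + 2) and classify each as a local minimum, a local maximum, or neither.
f'(x) = 2*(x^2 + 6*x - 2)/(x^4 + 4*x^2 + 4)

Solve f'(x) = 0:
  f'(x) = 2*(x^2 + 6*x - 2)/(x^2 + 2)^2; the denominator is positive wherever f is defined, so f'(x) = 0 ⇔ 2*x^2 + 12*x - 4 = 0.
  Factor: 2*x^2 + 12*x - 4 = 2*(x^2 + 6*x - 2); x^2 + 6*x - 2 = 0 has no rational roots; quadratic formula: x = (-6 ± √44)/2.
  ⇒ x = -sqrt(11) - 3 ≈ -6.3166, -3 + sqrt(11) ≈ 0.3166

f''(x) = 4*(-x^3 - 9*x^2 + 6*x + 6)/(x^6 + 6*x^4 + 12*x^2 + 8)
Second-derivative test at each critical point:
  f''(-6.3166) = -0.0076 < 0 → local maximum
  f''(0.3166) = 3.0076 > 0 → local minimum

Critical points: x = -sqrt(11) - 3 ≈ -6.3166 (local maximum); x = -3 + sqrt(11) ≈ 0.3166 (local minimum)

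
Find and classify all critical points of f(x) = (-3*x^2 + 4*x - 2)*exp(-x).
f'(x) = (3*x^2 - 10*x + 6)*exp(-x)

Solve f'(x) = 0:
  f'(x) = (3*x^2 - 10*x + 6)·exp(-x) and exp(-x) > 0 for every x, so f'(x) = 0 ⇔ 3*x^2 - 10*x + 6 = 0.
  3*x^2 - 10*x + 6 = 0 has no rational roots; quadratic formula: x = (10 ± √28)/6.
  ⇒ x = 5/3 - sqrt(7)/3 ≈ 0.7847, sqrt(7)/3 + 5/3 ≈ 2.5486

f''(x) = (-3*x^2 + 16*x - 16)*exp(-x)
Second-derivative test at each critical point:
  f''(0.7847) = -2.4142 < 0 → local maximum
  f''(2.5486) = 0.4138 > 0 → local minimum

Critical points: x = 5/3 - sqrt(7)/3 ≈ 0.7847 (local maximum); x = sqrt(7)/3 + 5/3 ≈ 2.5486 (local minimum)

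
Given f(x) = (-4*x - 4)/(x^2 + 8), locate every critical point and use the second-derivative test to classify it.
f'(x) = 4*(-x^2 + 2*x*(x + 1) - 8)/(x^2 + 8)^2

Solve f'(x) = 0:
  f'(x) = 4*(x - 2)*(x + 4)/(x^2 + 8)^2; the denominator is positive wherever f is defined, so f'(x) = 0 ⇔ 4*x^2 + 8*x - 32 = 0.
  Factor: 4*x^2 + 8*x - 32 = 4*(x - 2)*(x + 4) = 0.
  ⇒ x = -4, 2

f''(x) = 8*(-4*x^2*(x + 1) + (3*x + 1)*(x^2 + 8))/(x^2 + 8)^3
Second-derivative test at each critical point:
  f''(-4) = -1/24 < 0 → local maximum
  f''(2) = 1/6 > 0 → local minimum

Critical points: x = -4 (local maximum); x = 2 (local minimum)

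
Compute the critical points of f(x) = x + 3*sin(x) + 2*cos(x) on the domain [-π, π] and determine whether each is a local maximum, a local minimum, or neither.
f'(x) = -2*sin(x) + 3*cos(x) + 1

Solve f'(x) = 0 on [-π, π]:
  f'(x) = 0 ⇔ -2*sin(x) + 3*cos(x) = -1. Write the left side as R·cos(x + φ) with R = √(3² + 2²) = sqrt(13), cos φ = 3*sqrt(13)/13, sin φ = 2*sqrt(13)/13; then cos(x + φ) = -sqrt(13)/13. Solve for x and keep the solutions lying in [-π, π].
  ⇒ x = -pi + atan((2 - 6*sqrt(3))/(-4*sqrt(3) - 3)) ≈ -2.4398, atan((2 + 6*sqrt(3))/(-3 + 4*sqrt(3))) ≈ 1.2638

f''(x) = -3*sin(x) - 2*cos(x)
Second-derivative test at each critical point:
  f''(-2.4398) = 3.4641 > 0 → local minimum
  f''(1.2638) = -3.4641 < 0 → local maximum

Critical points: x = -pi + atan((2 - 6*sqrt(3))/(-4*sqrt(3) - 3)) ≈ -2.4398 (local minimum); x = atan((2 + 6*sqrt(3))/(-3 + 4*sqrt(3))) ≈ 1.2638 (local maximum)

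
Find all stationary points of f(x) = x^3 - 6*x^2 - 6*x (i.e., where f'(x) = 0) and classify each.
f'(x) = 3*x^2 - 12*x - 6

Solve f'(x) = 0:
  Factor: 3*x^2 - 12*x - 6 = 3*(x^2 - 4*x - 2); x^2 - 4*x - 2 = 0 has no rational roots; quadratic formula: x = (4 ± √24)/2.
  ⇒ x = 2 - sqrt(6) ≈ -0.4495, 2 + sqrt(6) ≈ 4.4495

f''(x) = 6*x - 12
Second-derivative test at each critical point:
  f''(-0.4495) = -14.6969 < 0 → local maximum
  f''(4.4495) = 14.6969 > 0 → local minimum

Critical points: x = 2 - sqrt(6) ≈ -0.4495 (local maximum); x = 2 + sqrt(6) ≈ 4.4495 (local minimum)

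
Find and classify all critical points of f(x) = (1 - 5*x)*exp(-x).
f'(x) = (5*x - 6)*exp(-x)

Solve f'(x) = 0:
  f'(x) = (5*x - 6)·exp(-x) and exp(-x) > 0 for every x, so f'(x) = 0 ⇔ 5*x - 6 = 0.
  5*x - 6 = 0.
  ⇒ x = 6/5

f''(x) = (11 - 5*x)*exp(-x)
Second-derivative test at each critical point:
  f''(6/5) = 1.5060 > 0 → local minimum

Critical points: x = 6/5 (local minimum)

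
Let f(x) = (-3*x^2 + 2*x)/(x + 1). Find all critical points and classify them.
f'(x) = (-3*x^2 - 6*x + 2)/(x^2 + 2*x + 1)

Solve f'(x) = 0:
  f'(x) = -(3*x^2 + 6*x - 2)/(x + 1)^2; the denominator is positive wherever f is defined, so f'(x) = 0 ⇔ -3*x^2 - 6*x + 2 = 0.
  3*x^2 + 6*x - 2 = 0 has no rational roots; quadratic formula: x = (-6 ± √60)/6.
  ⇒ x = -sqrt(15)/3 - 1 ≈ -2.2910, -1 + sqrt(15)/3 ≈ 0.2910

f''(x) = -10/(x^3 + 3*x^2 + 3*x + 1)
Second-derivative test at each critical point:
  f''(-2.2910) = 4.6476 > 0 → local minimum
  f''(0.2910) = -4.6476 < 0 → local maximum

Critical points: x = -sqrt(15)/3 - 1 ≈ -2.2910 (local minimum); x = -1 + sqrt(15)/3 ≈ 0.2910 (local maximum)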